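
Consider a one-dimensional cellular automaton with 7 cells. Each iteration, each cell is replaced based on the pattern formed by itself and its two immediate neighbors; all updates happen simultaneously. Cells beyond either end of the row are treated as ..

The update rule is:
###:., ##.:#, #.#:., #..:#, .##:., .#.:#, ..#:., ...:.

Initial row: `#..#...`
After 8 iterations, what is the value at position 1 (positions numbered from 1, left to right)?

##.##..
.#..##.
.##..##
..##..#
...##.#
....#.#
....#.#  (fixed point — unchanged through iteration 8)
position 1 holds .

.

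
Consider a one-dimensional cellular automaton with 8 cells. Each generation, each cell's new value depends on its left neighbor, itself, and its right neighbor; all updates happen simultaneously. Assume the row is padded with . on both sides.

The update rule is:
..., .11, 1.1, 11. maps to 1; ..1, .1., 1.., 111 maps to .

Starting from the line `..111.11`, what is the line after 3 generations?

..111...

1.1.1111
.1.11..1
..111...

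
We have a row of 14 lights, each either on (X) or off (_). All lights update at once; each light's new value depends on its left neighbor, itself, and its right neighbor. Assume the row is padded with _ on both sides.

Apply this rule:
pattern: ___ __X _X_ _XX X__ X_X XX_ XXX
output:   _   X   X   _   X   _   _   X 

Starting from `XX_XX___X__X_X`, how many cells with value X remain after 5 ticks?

10

_____X_XXXXX_X
____XX__XXX__X
___X__XX_X_XXX
__XXXX___X__X_
_X_XX_X_XXXXXX
count of X: 10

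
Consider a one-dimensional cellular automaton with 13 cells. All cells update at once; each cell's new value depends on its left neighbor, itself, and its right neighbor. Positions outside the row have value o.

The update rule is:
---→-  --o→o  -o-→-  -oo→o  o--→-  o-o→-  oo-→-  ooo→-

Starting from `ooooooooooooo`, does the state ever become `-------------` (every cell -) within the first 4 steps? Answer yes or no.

yes

-------------
all cells are - at step 1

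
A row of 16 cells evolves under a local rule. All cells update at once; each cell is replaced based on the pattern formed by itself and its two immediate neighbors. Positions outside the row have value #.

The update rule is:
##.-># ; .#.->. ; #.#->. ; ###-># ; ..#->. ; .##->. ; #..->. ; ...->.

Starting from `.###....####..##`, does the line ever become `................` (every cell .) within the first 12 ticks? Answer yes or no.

..##.....###...#
...#......##....
...........#....
................
all cells are . at tick 4

yes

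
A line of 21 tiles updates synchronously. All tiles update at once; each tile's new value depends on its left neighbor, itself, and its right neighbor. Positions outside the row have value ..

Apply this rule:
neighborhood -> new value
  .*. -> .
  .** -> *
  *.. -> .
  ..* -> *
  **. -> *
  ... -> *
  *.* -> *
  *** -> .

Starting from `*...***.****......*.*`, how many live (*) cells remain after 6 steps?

..***.***..*.*****.*.
***.***.*.*.**...**..
*.***.**.*.***.****.*
.**.*****.**.***..**.
*****...******.*.***.
*...*.***....**.**.*.
count of *: 10

10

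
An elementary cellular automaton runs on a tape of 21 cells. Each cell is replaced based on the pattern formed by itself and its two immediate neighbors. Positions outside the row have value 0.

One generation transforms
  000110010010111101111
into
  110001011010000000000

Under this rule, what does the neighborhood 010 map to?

1

At position 7 the neighborhood is 010; the next row has 1 there.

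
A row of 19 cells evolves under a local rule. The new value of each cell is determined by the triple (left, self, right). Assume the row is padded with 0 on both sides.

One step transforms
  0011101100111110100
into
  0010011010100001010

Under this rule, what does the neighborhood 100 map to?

At position 8 the neighborhood is 100; the next row has 1 there.

1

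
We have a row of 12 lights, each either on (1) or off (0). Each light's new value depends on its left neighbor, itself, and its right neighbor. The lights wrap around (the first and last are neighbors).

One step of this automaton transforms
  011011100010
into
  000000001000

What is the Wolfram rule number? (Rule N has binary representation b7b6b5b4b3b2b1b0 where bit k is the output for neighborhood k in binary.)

position 5: 111 → 0  (bit 7 = 0)
position 2: 110 → 0  (bit 6 = 0)
position 3: 101 → 0  (bit 5 = 0)
position 7: 100 → 0  (bit 4 = 0)
position 1: 011 → 0  (bit 3 = 0)
position 10: 010 → 0  (bit 2 = 0)
position 0: 001 → 0  (bit 1 = 0)
position 8: 000 → 1  (bit 0 = 1)
bits b7..b0 = 00000001 = 1

1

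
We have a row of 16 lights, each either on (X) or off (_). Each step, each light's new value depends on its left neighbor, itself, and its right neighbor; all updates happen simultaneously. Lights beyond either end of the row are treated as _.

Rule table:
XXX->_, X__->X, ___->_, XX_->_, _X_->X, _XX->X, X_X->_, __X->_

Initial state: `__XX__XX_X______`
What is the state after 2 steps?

step 1: __X_X_X__XX_____
step 2: __X_X_XX_X_X____

__X_X_XX_X_X____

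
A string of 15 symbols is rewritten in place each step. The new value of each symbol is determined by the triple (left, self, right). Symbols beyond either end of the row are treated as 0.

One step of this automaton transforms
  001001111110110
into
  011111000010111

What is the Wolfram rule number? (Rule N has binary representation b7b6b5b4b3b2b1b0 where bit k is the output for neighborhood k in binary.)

94

position 6: 111 → 0  (bit 7 = 0)
position 10: 110 → 1  (bit 6 = 1)
position 11: 101 → 0  (bit 5 = 0)
position 3: 100 → 1  (bit 4 = 1)
position 5: 011 → 1  (bit 3 = 1)
position 2: 010 → 1  (bit 2 = 1)
position 1: 001 → 1  (bit 1 = 1)
position 0: 000 → 0  (bit 0 = 0)
bits b7..b0 = 01011110 = 94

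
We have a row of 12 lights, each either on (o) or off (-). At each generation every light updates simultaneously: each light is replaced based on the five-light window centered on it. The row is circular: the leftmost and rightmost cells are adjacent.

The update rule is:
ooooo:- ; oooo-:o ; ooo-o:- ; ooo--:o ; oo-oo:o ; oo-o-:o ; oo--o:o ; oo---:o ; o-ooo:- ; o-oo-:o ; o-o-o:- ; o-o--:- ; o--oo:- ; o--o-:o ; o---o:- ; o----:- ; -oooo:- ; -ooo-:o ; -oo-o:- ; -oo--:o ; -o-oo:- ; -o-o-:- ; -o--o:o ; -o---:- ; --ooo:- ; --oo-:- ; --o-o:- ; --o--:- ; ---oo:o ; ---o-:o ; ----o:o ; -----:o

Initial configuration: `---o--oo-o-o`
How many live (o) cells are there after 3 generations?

--o-o---o---
oo-----o---o
ooo-ooo---o-
count of o: 7

7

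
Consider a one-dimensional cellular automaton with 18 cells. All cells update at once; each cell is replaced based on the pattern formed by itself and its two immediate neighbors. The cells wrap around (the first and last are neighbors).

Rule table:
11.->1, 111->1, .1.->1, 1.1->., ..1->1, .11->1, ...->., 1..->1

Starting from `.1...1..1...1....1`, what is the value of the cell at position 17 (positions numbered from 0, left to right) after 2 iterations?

iteration 1: .11.111111.111..11
iteration 2: .11.111111.1111111
position 17 holds 1

1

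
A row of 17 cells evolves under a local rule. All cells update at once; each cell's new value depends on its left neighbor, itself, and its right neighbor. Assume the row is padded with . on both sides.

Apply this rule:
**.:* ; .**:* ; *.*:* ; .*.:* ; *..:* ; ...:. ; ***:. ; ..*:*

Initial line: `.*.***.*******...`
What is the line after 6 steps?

*..********....**

step 1: ****.***.....**..
step 2: *..***.**...****.
step 3: ****.*****.**..**
step 4: *..***...********
step 5: ****.**.**......*
step 6: *..********....**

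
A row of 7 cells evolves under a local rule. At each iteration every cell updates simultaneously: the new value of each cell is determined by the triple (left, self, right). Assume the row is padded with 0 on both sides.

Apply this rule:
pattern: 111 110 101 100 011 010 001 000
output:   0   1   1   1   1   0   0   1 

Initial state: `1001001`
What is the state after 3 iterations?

1001011

0100100
0010011
1001011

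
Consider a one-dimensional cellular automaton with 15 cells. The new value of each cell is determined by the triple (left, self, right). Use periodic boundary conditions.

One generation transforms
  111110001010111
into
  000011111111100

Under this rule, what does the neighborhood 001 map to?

At position 7 the neighborhood is 001; the next row has 1 there.

1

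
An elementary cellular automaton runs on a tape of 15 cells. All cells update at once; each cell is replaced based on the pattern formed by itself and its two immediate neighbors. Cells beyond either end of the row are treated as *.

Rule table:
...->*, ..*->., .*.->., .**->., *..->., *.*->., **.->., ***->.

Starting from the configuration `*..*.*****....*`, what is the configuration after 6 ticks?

...........**..
.*********.....
...........***.
.*********.....  (repeats tick 2; period 2)
tick 6: .*********.....

.*********.....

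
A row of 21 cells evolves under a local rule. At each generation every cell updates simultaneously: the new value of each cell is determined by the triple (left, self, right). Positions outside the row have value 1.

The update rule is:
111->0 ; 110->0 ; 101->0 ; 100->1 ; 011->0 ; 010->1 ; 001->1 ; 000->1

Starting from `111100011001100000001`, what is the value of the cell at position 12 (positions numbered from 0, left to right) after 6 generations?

generation 1: 000011100110011111110
generation 2: 111100011001100000000
generation 3: 000011100110011111111
generation 4: 111100011001100000000  (repeats generation 2; period 2)
generation 6: 111100011001100000000
position 12 holds 1

1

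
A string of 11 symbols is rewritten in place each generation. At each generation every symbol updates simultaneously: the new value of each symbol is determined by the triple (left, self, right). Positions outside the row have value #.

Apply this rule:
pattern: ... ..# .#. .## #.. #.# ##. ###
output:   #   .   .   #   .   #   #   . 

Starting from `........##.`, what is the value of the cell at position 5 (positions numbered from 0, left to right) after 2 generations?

.######.###
##....###..
position 5 holds .

.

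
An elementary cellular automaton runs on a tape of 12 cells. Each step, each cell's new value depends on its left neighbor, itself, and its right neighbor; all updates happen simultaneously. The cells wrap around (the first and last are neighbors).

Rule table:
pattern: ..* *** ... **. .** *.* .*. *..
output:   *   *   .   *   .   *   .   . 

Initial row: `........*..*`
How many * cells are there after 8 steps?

2

.......*..*.
......*..*..
.....*..*...
....*..*....
...*..*.....
..*..*......
.*..*.......
*..*........
count of *: 2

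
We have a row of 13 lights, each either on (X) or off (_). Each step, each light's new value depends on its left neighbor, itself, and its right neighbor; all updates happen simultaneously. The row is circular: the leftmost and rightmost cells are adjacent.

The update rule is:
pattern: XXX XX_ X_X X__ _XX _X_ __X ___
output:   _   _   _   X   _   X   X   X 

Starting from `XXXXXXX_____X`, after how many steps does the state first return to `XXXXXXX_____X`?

2

step 1: _______XXXXX_
step 2: XXXXXXX_____X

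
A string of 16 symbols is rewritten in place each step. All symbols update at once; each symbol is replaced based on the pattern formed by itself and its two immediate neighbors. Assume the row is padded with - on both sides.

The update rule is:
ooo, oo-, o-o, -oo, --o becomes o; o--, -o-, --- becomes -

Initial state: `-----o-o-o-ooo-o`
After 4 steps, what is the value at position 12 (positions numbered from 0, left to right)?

o

----o-o-o-ooooo-
---o-o-o-oooooo-
--o-o-o-ooooooo-
-o-o-o-oooooooo-
position 12 holds o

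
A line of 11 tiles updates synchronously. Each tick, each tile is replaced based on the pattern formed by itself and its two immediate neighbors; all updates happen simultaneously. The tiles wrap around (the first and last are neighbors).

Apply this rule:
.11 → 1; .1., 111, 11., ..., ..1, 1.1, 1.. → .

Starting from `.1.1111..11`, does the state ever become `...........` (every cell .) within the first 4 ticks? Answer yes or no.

yes

...1.....1.
...........
all cells are . at tick 2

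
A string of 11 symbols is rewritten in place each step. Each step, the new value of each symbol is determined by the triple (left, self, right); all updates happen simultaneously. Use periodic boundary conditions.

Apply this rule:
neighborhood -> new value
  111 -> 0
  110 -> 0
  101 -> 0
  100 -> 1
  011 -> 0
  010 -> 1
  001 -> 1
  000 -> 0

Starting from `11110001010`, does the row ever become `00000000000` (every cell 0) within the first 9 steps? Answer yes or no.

yes

step 1: 00001011010
step 2: 00011000011
step 3: 10100100100
step 4: 10111111111
step 5: 00000000000
all cells are 0 at step 5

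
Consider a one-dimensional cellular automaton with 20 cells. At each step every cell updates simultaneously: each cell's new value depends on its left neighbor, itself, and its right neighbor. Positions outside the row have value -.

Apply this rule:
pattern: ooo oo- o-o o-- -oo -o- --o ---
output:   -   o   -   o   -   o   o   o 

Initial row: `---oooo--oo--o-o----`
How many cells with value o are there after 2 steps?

step 1: ooo---ooo-oooo-ooooo
step 2: --oooo--o----o-----o
count of o: 7

7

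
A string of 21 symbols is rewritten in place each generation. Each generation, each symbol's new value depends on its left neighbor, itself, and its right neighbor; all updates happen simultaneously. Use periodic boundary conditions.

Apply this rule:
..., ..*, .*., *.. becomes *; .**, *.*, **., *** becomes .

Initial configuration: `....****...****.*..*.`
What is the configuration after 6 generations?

****....***.....*****
....****...*****.....
****....***.....*****  (repeats generation 1; period 2)
generation 6: ....****...*****.....

....****...*****.....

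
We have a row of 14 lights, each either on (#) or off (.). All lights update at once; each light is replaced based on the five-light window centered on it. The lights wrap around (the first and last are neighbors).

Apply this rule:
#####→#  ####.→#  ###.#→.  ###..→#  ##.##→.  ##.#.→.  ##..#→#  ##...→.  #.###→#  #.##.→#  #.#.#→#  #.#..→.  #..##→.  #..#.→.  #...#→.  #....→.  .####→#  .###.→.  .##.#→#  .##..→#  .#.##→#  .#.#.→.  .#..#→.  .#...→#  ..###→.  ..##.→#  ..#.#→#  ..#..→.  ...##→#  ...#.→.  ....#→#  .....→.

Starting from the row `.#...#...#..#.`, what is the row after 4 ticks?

..#...#.......
#..#...#......
....#...#...#.
..#..#...#...#

..#..#...#...#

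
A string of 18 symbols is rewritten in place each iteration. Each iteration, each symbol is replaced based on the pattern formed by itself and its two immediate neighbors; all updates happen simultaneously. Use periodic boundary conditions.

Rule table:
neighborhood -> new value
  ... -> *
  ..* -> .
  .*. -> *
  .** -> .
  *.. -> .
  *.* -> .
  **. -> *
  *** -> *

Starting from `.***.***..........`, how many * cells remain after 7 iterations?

9

..**..**.*********
...*...*..********
.*.*.*.*...*******
.*.*.*.*.*..******
.*.*.*.*.*...*****
.*.*.*.*.*.*..****
.*.*.*.*.*.*...***
count of *: 9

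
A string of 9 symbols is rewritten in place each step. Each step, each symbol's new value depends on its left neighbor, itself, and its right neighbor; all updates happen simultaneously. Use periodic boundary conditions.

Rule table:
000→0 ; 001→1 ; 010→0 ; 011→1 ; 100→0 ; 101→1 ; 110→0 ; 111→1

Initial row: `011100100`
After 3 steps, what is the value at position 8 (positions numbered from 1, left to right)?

1

step 1: 111001000
step 2: 110010001
step 3: 100100011
position 8 holds 1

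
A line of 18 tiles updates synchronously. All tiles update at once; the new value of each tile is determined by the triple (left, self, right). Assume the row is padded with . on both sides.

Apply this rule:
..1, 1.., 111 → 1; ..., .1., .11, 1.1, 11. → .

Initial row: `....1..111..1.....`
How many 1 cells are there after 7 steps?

5

...1.11.1.11.1....
..1...........1...
.1.1.........1.1..
1...1.......1...1.
.1.1.1.....1.1.1.1
1.....1...1.......
.1...1.1.1.1......
count of 1: 5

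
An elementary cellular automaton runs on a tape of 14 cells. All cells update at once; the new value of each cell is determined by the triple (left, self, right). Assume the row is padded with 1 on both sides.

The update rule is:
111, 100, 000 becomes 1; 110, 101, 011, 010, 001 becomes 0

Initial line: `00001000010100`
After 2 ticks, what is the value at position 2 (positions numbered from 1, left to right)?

11100111000010
11010010111000
position 2 holds 1

1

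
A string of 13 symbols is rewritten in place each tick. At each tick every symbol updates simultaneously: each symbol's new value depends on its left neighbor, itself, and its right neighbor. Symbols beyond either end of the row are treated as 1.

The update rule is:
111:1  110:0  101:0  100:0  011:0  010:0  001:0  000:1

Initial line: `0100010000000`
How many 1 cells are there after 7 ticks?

tick 1: 0001000111110
tick 2: 0100010011100
tick 3: 0001000001000
tick 4: 0100011100010
tick 5: 0001001001000
tick 6: 0100000000010
tick 7: 0001111111000
count of 1: 7

7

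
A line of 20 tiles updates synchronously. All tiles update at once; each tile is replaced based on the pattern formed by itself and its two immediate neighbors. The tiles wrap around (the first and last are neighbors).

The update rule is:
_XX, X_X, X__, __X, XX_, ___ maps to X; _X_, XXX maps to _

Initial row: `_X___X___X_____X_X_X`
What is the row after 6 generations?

____XXX_XXX_________

X_XXX_XXX_XXXXX_X_X_
_XX_XXX_XXX___XX_X_X
XXXXX_XXX_XXXXXXX_X_
X___XXX_XXX_____XX_X
XXXXX_XXX_XXXXXXXXXX
____XXX_XXX_________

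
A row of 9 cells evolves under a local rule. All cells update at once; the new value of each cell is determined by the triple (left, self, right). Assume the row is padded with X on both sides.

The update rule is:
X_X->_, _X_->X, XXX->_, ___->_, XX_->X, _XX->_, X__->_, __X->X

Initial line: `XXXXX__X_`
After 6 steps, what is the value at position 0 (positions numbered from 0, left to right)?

_

____X_XX_
___XX__X_
__X_X_XX_
_XX_X__X_
__X_X_XX_  (repeats step 3; period 2)
step 6: _XX_X__X_
position 0 holds _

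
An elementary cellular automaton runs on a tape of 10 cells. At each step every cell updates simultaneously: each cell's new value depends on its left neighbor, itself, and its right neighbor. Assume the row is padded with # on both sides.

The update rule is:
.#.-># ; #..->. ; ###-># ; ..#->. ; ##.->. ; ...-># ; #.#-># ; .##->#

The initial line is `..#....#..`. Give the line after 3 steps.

..##.##...

step 1: ..#.##.#..
step 2: ..###.##..
step 3: ..##.##...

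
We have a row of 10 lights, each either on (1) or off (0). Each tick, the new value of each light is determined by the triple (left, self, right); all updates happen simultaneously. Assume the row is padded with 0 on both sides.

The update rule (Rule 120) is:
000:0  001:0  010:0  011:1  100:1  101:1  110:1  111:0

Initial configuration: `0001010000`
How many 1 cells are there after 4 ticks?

0000101000
0000010100
0000001010
0000000101
count of 1: 2

2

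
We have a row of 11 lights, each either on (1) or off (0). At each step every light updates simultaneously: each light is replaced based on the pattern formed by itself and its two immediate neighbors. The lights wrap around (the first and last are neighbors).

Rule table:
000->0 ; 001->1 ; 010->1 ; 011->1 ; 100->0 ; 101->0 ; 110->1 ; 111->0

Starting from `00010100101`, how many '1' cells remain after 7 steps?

00110101101
01110101101
01010101101
01010101101  (fixed point — unchanged through step 7)
count of 1: 6

6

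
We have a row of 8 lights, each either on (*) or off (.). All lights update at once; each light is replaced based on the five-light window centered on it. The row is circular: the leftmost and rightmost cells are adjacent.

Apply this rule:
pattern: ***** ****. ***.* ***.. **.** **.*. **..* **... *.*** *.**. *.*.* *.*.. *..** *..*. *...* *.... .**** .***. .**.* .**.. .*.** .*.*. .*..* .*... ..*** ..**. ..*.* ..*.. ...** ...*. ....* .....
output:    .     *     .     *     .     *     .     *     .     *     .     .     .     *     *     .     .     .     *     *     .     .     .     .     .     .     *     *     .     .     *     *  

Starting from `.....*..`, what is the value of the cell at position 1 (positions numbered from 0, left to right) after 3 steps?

****.*..
..*.*...
*.*....*
position 1 holds .

.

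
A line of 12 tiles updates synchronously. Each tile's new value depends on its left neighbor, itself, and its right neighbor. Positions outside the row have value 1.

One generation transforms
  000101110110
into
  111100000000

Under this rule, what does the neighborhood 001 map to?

1

At position 2 the neighborhood is 001; the next row has 1 there.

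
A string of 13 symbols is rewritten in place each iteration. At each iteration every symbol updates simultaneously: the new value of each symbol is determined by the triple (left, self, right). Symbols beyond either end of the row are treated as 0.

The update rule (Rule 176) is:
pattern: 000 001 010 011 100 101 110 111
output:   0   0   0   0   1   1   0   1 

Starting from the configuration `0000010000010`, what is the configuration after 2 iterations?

0000001000001
0000000100000

0000000100000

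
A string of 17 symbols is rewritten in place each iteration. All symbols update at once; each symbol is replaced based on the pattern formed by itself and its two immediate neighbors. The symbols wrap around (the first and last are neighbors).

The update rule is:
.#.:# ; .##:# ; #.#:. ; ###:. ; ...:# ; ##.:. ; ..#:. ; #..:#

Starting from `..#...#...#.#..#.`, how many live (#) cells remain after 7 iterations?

#.###.###.#.##.##
..#...#...#.#..#.  (repeats iteration 0; period 2)
iteration 7: #.###.###.#.##.##
count of #: 12

12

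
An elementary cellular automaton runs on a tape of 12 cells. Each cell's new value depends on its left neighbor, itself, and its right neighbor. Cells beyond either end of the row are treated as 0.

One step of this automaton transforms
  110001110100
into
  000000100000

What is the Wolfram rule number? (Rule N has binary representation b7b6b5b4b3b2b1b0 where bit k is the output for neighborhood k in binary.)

128

position 6: 111 → 1  (bit 7 = 1)
position 1: 110 → 0  (bit 6 = 0)
position 8: 101 → 0  (bit 5 = 0)
position 2: 100 → 0  (bit 4 = 0)
position 0: 011 → 0  (bit 3 = 0)
position 9: 010 → 0  (bit 2 = 0)
position 4: 001 → 0  (bit 1 = 0)
position 3: 000 → 0  (bit 0 = 0)
bits b7..b0 = 10000000 = 128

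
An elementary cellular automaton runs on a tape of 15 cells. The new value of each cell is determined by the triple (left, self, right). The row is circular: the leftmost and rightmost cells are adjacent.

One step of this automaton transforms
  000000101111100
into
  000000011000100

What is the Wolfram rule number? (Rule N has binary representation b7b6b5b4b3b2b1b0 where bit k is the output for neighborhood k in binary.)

104

position 9: 111 → 0  (bit 7 = 0)
position 12: 110 → 1  (bit 6 = 1)
position 7: 101 → 1  (bit 5 = 1)
position 13: 100 → 0  (bit 4 = 0)
position 8: 011 → 1  (bit 3 = 1)
position 6: 010 → 0  (bit 2 = 0)
position 5: 001 → 0  (bit 1 = 0)
position 0: 000 → 0  (bit 0 = 0)
bits b7..b0 = 01101000 = 104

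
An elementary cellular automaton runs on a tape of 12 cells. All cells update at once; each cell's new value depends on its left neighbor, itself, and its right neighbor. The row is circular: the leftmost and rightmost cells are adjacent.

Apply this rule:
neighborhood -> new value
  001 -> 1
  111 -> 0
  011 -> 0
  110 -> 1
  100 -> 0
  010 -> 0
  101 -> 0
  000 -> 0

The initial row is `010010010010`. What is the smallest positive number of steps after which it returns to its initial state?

3

100100100100
001001001001
010010010010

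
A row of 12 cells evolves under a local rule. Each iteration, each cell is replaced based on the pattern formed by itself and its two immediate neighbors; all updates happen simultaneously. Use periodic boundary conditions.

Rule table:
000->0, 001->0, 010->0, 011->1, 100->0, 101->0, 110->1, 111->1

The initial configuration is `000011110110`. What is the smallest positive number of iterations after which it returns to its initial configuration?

000011110110

1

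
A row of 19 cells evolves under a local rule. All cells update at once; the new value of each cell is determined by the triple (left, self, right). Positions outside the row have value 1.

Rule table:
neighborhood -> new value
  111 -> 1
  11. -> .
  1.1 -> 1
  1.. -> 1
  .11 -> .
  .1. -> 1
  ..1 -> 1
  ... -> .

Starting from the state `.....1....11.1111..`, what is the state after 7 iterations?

iteration 1: 1...111..1..1.11.11
iteration 2: .1.1.1.1111111..1.1
iteration 3: 1111111.11111.1111.
iteration 4: 111111.1.111.1.11.1
iteration 5: 11111.111.1.111..1.
iteration 6: 1111.1.1.111.1.1111
iteration 7: 111.11111.1.111.111

111.11111.1.111.111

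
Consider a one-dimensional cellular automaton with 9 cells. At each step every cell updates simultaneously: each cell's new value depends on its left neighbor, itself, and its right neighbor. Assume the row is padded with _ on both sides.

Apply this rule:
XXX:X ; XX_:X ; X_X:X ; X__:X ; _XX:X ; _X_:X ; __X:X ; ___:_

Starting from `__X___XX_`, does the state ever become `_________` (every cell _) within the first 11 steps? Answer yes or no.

_XXX_XXXX
XXXXXXXXX
XXXXXXXXX  (fixed point — unchanged through step 11)
step 11 is XXXXXXXXX, still not uniform _

no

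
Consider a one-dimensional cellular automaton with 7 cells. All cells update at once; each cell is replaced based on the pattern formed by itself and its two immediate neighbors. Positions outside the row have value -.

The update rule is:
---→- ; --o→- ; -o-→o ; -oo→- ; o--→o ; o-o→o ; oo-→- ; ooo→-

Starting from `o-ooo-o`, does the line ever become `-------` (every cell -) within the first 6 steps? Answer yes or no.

no

oo---oo
--o----
--oo---
----o--
----oo-
------o
step 6 is ------o, still not uniform -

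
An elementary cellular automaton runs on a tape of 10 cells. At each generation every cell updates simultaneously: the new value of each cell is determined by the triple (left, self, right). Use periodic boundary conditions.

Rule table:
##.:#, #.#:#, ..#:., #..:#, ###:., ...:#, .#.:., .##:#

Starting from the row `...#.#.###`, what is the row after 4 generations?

...##.##.#

##..#.##.#
.##..#####
####.#...#
...##.##.#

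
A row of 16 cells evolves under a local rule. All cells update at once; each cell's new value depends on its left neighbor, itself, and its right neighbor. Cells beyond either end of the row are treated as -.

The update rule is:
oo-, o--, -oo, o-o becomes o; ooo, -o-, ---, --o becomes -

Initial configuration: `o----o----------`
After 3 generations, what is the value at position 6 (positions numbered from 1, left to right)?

generation 1: -o----o---------
generation 2: --o----o--------
generation 3: ---o----o-------
position 6 holds -

-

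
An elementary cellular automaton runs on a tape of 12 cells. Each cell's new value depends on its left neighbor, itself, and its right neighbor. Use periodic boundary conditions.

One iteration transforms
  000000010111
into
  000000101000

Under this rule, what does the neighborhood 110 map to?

0

At position 11 the neighborhood is 110; the next row has 0 there.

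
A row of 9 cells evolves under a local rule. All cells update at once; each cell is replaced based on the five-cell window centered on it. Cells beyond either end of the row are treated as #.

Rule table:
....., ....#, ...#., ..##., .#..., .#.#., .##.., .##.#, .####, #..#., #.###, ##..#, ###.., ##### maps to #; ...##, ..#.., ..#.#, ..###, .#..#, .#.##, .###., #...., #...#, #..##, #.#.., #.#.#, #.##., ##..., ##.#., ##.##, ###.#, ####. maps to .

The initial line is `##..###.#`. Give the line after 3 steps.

##...###.

step 1: .##.....#
step 2: ..#..##..
step 3: ##...###.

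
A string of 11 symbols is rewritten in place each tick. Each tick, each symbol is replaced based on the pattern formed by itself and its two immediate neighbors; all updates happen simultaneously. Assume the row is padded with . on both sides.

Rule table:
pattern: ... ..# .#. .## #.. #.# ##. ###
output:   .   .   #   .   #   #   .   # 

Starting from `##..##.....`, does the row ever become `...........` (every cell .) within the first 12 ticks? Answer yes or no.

..#...#....
..##..##...
....#...#..
....##..##.
......#...#
......##..#
........#.#
........###
.........#.
.........##
...........
all cells are . at tick 11

yes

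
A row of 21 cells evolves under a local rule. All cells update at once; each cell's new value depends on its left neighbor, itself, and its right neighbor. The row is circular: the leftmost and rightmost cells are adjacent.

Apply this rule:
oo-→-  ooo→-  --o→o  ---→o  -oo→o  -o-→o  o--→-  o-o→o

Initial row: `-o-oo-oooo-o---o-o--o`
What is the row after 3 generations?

ooooo--oo--oo--oooo--

oooo-oo---oo-ooooo-oo
----oo--ooo-oo----oo-
ooooo--oo--oo--oooo--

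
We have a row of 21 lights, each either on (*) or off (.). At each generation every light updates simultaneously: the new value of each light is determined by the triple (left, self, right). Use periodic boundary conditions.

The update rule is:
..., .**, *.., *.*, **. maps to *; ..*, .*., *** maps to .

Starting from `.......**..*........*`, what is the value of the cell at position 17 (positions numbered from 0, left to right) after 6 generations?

******.***..*******..
*....***.**.*.....**.
.***.*.*****.****.***
**.**.**...***..***.*
.*********.*.**.*.***
**.......**.****.**.*
position 17 holds *

*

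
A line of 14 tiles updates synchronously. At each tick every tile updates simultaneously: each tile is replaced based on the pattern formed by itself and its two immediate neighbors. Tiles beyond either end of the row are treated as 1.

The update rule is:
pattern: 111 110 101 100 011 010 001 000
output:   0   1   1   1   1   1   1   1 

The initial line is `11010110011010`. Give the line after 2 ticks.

tick 1: 01111111111111
tick 2: 11000000000000

11000000000000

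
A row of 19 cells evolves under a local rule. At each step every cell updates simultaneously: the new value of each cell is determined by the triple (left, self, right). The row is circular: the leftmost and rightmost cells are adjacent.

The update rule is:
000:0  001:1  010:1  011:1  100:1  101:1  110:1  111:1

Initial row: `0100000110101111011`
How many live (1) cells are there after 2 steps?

18

1110001111111111111
1111011111111111111
count of 1: 18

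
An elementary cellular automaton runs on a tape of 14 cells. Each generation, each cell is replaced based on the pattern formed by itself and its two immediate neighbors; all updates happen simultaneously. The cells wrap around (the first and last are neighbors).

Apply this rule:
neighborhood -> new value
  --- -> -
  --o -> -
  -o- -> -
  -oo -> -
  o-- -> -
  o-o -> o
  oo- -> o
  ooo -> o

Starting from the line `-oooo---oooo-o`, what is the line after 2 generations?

-o-oo-----oooo

o-ooo----oooo-
-o-oo-----oooo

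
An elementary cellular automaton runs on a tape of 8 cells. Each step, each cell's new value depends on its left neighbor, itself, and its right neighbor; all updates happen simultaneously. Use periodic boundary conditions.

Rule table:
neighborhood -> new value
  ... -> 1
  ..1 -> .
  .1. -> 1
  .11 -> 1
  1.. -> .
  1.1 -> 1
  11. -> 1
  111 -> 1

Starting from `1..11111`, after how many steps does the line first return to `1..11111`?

step 1: 1..11111

1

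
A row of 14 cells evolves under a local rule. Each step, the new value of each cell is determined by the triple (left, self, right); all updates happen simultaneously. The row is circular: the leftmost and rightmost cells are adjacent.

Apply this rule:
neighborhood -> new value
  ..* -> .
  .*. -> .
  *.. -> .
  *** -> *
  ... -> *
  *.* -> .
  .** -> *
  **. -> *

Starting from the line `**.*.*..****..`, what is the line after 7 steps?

step 1: **......****..
step 2: **.****.****..
step 3: **.****.****..  (fixed point — unchanged through step 7)

**.****.****..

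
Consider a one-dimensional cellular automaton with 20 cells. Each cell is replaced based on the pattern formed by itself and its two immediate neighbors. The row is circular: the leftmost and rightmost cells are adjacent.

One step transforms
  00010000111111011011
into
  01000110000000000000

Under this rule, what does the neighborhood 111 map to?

0

At position 9 the neighborhood is 111; the next row has 0 there.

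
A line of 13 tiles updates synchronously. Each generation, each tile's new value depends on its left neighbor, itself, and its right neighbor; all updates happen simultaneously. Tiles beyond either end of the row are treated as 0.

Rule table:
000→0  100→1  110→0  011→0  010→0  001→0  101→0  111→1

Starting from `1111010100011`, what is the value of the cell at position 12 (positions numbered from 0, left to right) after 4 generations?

0

0110000010000
0001000001000
0000100000100
0000010000010
position 12 holds 0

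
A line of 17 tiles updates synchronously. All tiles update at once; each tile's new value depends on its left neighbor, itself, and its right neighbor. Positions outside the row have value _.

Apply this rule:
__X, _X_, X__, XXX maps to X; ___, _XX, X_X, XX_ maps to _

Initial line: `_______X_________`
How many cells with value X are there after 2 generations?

3

generation 1: ______XXX________
generation 2: _____X_X_X_______
count of X: 3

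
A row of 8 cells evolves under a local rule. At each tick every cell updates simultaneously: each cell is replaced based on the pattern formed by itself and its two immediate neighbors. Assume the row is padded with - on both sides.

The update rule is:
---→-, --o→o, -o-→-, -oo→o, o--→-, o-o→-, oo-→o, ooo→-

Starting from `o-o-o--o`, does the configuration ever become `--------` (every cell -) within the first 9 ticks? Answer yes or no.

------o-
-----o--
----o---
---o----
--o-----
-o------
o-------
--------
all cells are - at tick 8

yes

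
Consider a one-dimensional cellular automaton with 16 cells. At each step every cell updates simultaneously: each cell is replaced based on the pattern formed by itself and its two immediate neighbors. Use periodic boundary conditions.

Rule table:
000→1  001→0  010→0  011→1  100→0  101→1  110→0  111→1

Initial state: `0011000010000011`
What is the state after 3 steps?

0011000001101000

0010011000111010
1000010010110100
0011000001101000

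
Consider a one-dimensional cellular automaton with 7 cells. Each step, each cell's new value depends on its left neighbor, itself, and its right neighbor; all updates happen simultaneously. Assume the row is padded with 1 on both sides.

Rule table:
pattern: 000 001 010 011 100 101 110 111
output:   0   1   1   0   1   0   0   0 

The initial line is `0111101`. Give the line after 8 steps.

0110110

0000000
1000001
0100010
0110110
0000000  (repeats step 1; period 4)
step 8: 0110110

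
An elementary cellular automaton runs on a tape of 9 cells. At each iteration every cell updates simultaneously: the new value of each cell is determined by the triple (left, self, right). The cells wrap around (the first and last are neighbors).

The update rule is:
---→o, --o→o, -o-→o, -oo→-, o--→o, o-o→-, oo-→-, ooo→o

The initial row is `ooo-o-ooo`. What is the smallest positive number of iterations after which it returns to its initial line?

oo--o--oo
o-ooooo-o
---ooo---
ooo-o-ooo

4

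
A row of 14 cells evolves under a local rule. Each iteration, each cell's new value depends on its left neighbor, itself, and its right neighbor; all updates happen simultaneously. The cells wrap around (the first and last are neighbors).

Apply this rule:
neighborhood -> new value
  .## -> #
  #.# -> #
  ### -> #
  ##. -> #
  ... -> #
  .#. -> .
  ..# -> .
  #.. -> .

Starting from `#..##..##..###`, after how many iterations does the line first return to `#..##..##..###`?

1

#..##..##..###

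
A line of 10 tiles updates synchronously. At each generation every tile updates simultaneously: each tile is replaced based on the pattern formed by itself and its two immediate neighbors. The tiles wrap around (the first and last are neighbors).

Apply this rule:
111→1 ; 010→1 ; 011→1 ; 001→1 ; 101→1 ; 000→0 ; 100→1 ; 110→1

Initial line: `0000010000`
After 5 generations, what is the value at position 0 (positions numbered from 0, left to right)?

generation 1: 0000111000
generation 2: 0001111100
generation 3: 0011111110
generation 4: 0111111111
generation 5: 1111111111
position 0 holds 1

1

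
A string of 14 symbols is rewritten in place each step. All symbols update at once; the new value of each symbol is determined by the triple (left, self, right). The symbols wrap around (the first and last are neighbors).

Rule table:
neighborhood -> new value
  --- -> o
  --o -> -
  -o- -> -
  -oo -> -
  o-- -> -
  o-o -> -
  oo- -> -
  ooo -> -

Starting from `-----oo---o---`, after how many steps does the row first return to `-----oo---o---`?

2

oooo----o---oo
-----oo---o---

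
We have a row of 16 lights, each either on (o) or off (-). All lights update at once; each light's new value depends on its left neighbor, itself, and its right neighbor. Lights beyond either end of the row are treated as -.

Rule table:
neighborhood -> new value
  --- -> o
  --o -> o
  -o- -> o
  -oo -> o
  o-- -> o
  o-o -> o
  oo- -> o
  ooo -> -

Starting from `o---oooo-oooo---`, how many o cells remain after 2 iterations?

iteration 1: ooooo--ooo--oooo
iteration 2: o---oooo-oooo--o
count of o: 10

10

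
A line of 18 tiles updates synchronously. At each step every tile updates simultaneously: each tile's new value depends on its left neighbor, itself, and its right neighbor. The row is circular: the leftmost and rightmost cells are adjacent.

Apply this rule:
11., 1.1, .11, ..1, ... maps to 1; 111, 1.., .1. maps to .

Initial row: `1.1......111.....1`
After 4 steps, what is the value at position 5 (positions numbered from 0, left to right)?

1

11..111111.1.11111
.1.11....11.11....
1.111.11111111.111
111.111......111..
position 5 holds 1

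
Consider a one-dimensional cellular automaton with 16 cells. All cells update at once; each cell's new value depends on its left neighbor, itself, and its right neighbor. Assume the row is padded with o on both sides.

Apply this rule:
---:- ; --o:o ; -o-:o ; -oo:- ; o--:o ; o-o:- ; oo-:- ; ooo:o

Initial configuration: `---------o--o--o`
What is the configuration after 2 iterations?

-o-----o-ooooo--

iteration 1: o-------ooooooo-
iteration 2: -o-----o-ooooo--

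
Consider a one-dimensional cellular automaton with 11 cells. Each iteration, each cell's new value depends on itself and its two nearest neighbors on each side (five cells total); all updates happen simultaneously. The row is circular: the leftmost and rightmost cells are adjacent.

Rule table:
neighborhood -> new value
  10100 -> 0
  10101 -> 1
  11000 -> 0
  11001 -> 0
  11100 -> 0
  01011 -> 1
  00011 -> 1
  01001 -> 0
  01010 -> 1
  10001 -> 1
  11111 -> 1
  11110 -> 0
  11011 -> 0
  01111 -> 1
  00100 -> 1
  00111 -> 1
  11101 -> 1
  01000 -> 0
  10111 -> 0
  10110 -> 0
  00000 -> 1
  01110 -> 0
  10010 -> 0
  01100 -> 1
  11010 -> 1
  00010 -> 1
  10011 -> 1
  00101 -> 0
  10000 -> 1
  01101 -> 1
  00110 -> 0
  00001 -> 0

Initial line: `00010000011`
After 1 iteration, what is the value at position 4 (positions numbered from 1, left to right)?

01110110101
position 4 holds 1

1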